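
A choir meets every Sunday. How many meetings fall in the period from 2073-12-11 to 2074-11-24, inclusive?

2073-12-11 is a Monday.
That's 349 days from start to end, counting both.
349 = 7 × 49 + 6, so there are 49 full weeks plus 6 extra days.
Each full week contributes one Sunday: 49 so far.
The 6 extra days are Monday, Tuesday, Wednesday, Thursday, Friday, Saturday — none qualify.
Total: 49 + 0 = 49.

49 Sundays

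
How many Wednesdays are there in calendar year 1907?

1 January 1907 is a Tuesday.
From 1 January 1907 to 31 December 1907 is 365 days inclusive.
365 = 7 × 52 + 1, so there are 52 full weeks plus 1 extra day.
Each full week contributes one Wednesday: 52 so far.
The 1 extra day is Tue — none qualify.
Total: 52 + 0 = 52.

52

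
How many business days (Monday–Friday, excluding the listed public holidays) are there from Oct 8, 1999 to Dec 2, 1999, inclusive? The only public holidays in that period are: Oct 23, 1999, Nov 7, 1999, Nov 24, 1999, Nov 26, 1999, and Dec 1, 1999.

Oct 8, 1999 is a Friday.
That's 56 days from start to end, counting both.
56 = 7 × 8, so the span is exactly 8 full weeks.
Each full week contributes 5 weekdays (Mon–Fri): 8 × 5 = 40.
Holidays: Oct 23, 1999 (Sat); Nov 7, 1999 (Sun); Nov 24, 1999 (Wed); Nov 26, 1999 (Fri); Dec 1, 1999 (Wed).
3 of the 5 holidays fall on weekdays; the rest are weekends and were already excluded.
Business days: 40 − 3 = 37.

37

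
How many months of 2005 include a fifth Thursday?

4

A month has five Thursdays exactly when Thursday falls within its first (length − 28) days.
Jan: 31 days, starts Sat → 5 of Sat, Sun, Mon
Feb: 28 days, starts Tue → 5 of (none)
Mar: 31 days, starts Tue → 5 of Tue, Wed, Thu ✓
Apr: 30 days, starts Fri → 5 of Fri, Sat
May: 31 days, starts Sun → 5 of Sun, Mon, Tue
Jun: 30 days, starts Wed → 5 of Wed, Thu ✓
Jul: 31 days, starts Fri → 5 of Fri, Sat, Sun
Aug: 31 days, starts Mon → 5 of Mon, Tue, Wed
Sep: 30 days, starts Thu → 5 of Thu, Fri ✓
Oct: 31 days, starts Sat → 5 of Sat, Sun, Mon
Nov: 30 days, starts Tue → 5 of Tue, Wed
Dec: 31 days, starts Thu → 5 of Thu, Fri, Sat ✓
Months with five Thursdays: Mar, Jun, Sep, Dec.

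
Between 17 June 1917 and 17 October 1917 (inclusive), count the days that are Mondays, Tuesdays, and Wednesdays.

17 June 1917 is a Sunday.
From 17 June 1917 to 17 October 1917 is 123 days inclusive.
123 = 7 × 17 + 4, so there are 17 full weeks plus 4 extra days.
Each full week contributes 3 days from the set (Mon, Tue, Wed): 17 × 3 = 51.
The 4 extra days are Sunday, Monday, Tuesday, Wednesday — 3 of them qualify.
Total: 51 + 3 = 54.

54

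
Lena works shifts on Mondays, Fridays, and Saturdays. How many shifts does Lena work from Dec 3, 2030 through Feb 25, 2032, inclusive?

192

Dec 3, 2030 is a Tuesday.
The range spans 450 days (inclusive of both endpoints).
450 = 7 × 64 + 2, so there are 64 full weeks plus 2 extra days.
Each full week contributes 3 days from the set (Mon, Fri, Sat): 64 × 3 = 192.
The 2 extra days are Tue, Wed — none qualify.
Total: 192 + 0 = 192.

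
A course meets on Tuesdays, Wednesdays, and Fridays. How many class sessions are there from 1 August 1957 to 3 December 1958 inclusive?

1 August 1957 is a Thursday.
That's 490 days from start to end, counting both.
490 = 7 × 70, so the span is exactly 70 full weeks.
Each full week contributes 3 days from the set (Tue, Wed, Fri): 70 × 3 = 210.

210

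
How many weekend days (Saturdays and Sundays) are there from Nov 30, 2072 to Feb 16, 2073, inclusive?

Nov 30, 2072 is a Wednesday.
That's 79 days from start to end, counting both.
79 = 7 × 11 + 2, so there are 11 full weeks plus 2 extra days.
Each full week contributes 2 weekend days (Sat, Sun): 11 × 2 = 22.
The 2 extra days are Wed, Thu — none qualify.
Total: 22 + 0 = 22.

22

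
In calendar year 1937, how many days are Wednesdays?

52

Jan 1, 1937 is a Friday.
From Jan 1, 1937 to Dec 31, 1937 is 365 days inclusive.
365 = 7 × 52 + 1, so there are 52 full weeks plus 1 extra day.
Each full week contributes one Wednesday: 52 so far.
The 1 extra day is Friday — none qualify.
Total: 52 + 0 = 52.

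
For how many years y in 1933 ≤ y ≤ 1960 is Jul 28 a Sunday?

4

Day of week of July 28 in each year:
1933: Fri, 1934: Sat, 1935: Sun ✓, 1936: Tue, 1937: Wed, 1938: Thu, 1939: Fri, 1940: Sun ✓, 1941: Mon, 1942: Tue, 1943: Wed, 1944: Fri, 1945: Sat, 1946: Sun ✓, 1947: Mon, 1948: Wed, 1949: Thu, 1950: Fri, 1951: Sat, 1952: Mon, 1953: Tue, 1954: Wed, 1955: Thu, 1956: Sat, 1957: Sun ✓, 1958: Mon, 1959: Tue, 1960: Thu
Sundays: 1935, 1940, 1946, 1957.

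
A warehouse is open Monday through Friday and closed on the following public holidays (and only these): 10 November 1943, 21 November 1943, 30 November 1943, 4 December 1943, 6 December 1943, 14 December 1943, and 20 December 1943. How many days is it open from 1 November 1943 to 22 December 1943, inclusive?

33

1 November 1943 is a Monday.
That's 52 days from start to end, counting both.
52 = 7 × 7 + 3, so there are 7 full weeks plus 3 extra days.
Each full week contributes 5 weekdays (Mon–Fri): 7 × 5 = 35.
The 3 extra days are Mon, Tue, Wed — 3 of them qualify.
Total: 35 + 3 = 38.
Holidays: 10 November 1943 (Wed); 21 November 1943 (Sun); 30 November 1943 (Tue); 4 December 1943 (Sat); 6 December 1943 (Mon); 14 December 1943 (Tue); 20 December 1943 (Mon).
5 of the 7 holidays fall on weekdays; the rest are weekends and were already excluded.
Business days: 38 − 5 = 33.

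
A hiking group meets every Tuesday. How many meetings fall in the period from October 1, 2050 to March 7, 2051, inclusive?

23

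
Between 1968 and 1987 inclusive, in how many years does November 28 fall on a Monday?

2

Day of week of November 28 in each year:
1968: Thu, 1969: Fri, 1970: Sat, 1971: Sun, 1972: Tue, 1973: Wed, 1974: Thu, 1975: Fri, 1976: Sun, 1977: Mon ✓, 1978: Tue, 1979: Wed, 1980: Fri, 1981: Sat, 1982: Sun, 1983: Mon ✓, 1984: Wed, 1985: Thu, 1986: Fri, 1987: Sat
Mondays: 1977, 1983.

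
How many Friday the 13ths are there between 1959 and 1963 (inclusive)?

10

Friday-the-13ths by year:
1959: Feb, Mar, Nov
1960: May
1961: Jan, Oct
1962: Apr, Jul
1963: Sep, Dec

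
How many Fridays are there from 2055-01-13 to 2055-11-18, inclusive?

2055-01-13 is a Wednesday.
From 2055-01-13 to 2055-11-18 is 310 days inclusive.
310 = 7 × 44 + 2, so there are 44 full weeks plus 2 extra days.
Each full week contributes one Friday: 44 so far.
The 2 extra days are Wednesday, Thursday — none qualify.
Total: 44 + 0 = 44.

44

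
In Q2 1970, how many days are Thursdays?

13

1 April 1970 is a Wednesday.
That's 91 days from start to end, counting both.
91 = 7 × 13, so the span is exactly 13 full weeks.
Each full week contributes one Thursday: 13 so far.
Total: 13.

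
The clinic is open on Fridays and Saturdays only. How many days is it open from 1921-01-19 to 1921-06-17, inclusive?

43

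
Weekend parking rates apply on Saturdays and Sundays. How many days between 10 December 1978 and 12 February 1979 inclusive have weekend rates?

19

10 December 1978 is a Sunday.
The range spans 65 days (inclusive of both endpoints).
65 = 7 × 9 + 2, so there are 9 full weeks plus 2 extra days.
Each full week contributes 2 weekend days (Sat, Sun): 9 × 2 = 18.
The 2 extra days are Sun, Mon — 1 of them qualifies.
Total: 18 + 1 = 19.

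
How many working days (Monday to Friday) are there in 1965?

1965-01-01 is a Friday.
The range spans 365 days (inclusive of both endpoints).
365 = 7 × 52 + 1, so there are 52 full weeks plus 1 extra day.
Each full week contributes 5 weekdays (Mon–Fri): 52 × 5 = 260.
The 1 extra day is Friday — 1 of them qualifies.
Total: 260 + 1 = 261.

261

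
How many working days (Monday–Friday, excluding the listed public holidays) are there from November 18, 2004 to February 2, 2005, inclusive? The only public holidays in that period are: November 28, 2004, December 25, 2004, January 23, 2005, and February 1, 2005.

54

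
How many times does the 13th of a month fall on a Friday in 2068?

3

The 13th falls on a Friday when the month's 13th has weekday Fri.
Jan 13 is Fri ✓; Feb 13 is Mon; Mar 13 is Tue; Apr 13 is Fri ✓; May 13 is Sun; Jun 13 is Wed; Jul 13 is Fri ✓; Aug 13 is Mon; Sep 13 is Thu; Oct 13 is Sat; Nov 13 is Tue; Dec 13 is Thu.
Friday the 13ths: Jan, Apr, Jul.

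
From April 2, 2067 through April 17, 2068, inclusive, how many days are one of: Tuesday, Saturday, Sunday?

April 2, 2067 is a Saturday.
From April 2, 2067 to April 17, 2068 is 382 days inclusive.
382 = 7 × 54 + 4, so there are 54 full weeks plus 4 extra days.
Each full week contributes 3 days from the set (Tue, Sat, Sun): 54 × 3 = 162.
The 4 extra days are Saturday, Sunday, Monday, Tuesday — 3 of them qualify.
Total: 162 + 3 = 165.

165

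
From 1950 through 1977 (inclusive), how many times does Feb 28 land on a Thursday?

Day of week of February 28 in each year:
1950: Tue, 1951: Wed, 1952: Thu ✓, 1953: Sat, 1954: Sun, 1955: Mon, 1956: Tue, 1957: Thu ✓, 1958: Fri, 1959: Sat, 1960: Sun, 1961: Tue, 1962: Wed, 1963: Thu ✓, 1964: Fri, 1965: Sun, 1966: Mon, 1967: Tue, 1968: Wed, 1969: Fri, 1970: Sat, 1971: Sun, 1972: Mon, 1973: Wed, 1974: Thu ✓, 1975: Fri, 1976: Sat, 1977: Mon
Thursdays: 1952, 1957, 1963, 1974.

4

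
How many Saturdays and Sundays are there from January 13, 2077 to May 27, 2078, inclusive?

142

January 13, 2077 is a Wednesday.
The range spans 500 days (inclusive of both endpoints).
500 = 7 × 71 + 3, so there are 71 full weeks plus 3 extra days.
Each full week contributes 2 weekend days (Sat, Sun): 71 × 2 = 142.
The 3 extra days are Wednesday, Thursday, Friday — none qualify.
Total: 142 + 0 = 142.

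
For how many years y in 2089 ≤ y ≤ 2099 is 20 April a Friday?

Day of week of April 20 in each year:
2089: Wed, 2090: Thu, 2091: Fri ✓, 2092: Sun, 2093: Mon, 2094: Tue, 2095: Wed, 2096: Fri ✓, 2097: Sat, 2098: Sun, 2099: Mon
Fridays: 2091, 2096.

2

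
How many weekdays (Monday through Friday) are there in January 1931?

22

January 1, 1931 is a Thursday.
The range spans 31 days (inclusive of both endpoints).
31 = 7 × 4 + 3, so there are 4 full weeks plus 3 extra days.
Each full week contributes 5 weekdays (Mon–Fri): 4 × 5 = 20.
The 3 extra days are Thu, Fri, Sat — 2 of them qualify.
Total: 20 + 2 = 22.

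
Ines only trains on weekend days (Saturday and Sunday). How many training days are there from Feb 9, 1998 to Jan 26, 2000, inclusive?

Feb 9, 1998 is a Monday.
The range spans 717 days (inclusive of both endpoints).
717 = 7 × 102 + 3, so there are 102 full weeks plus 3 extra days.
Each full week contributes 2 weekend days (Sat, Sun): 102 × 2 = 204.
The 3 extra days are Mon, Tue, Wed — none qualify.
Total: 204 + 0 = 204.

204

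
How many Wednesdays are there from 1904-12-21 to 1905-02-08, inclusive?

8 Wednesdays

1904-12-21 is a Wednesday.
From 1904-12-21 to 1905-02-08 is 50 days inclusive.
50 = 7 × 7 + 1, so there are 7 full weeks plus 1 extra day.
Each full week contributes one Wednesday: 7 so far.
The 1 extra day is Wed — 1 of them qualifies.
Total: 7 + 1 = 8.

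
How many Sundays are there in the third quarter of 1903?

13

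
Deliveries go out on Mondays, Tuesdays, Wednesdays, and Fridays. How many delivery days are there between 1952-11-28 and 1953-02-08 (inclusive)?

41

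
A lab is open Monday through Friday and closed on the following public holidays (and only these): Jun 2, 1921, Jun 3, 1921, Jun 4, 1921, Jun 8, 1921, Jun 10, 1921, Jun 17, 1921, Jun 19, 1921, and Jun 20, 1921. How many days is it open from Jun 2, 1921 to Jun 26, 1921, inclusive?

Jun 2, 1921 is a Thursday.
That's 25 days from start to end, counting both.
25 = 7 × 3 + 4, so there are 3 full weeks plus 4 extra days.
Each full week contributes 5 weekdays (Mon–Fri): 3 × 5 = 15.
The 4 extra days are Thu, Fri, Sat, Sun — 2 of them qualify.
Total: 15 + 2 = 17.
Holidays: Jun 2, 1921 (Thu); Jun 3, 1921 (Fri); Jun 4, 1921 (Sat); Jun 8, 1921 (Wed); Jun 10, 1921 (Fri); Jun 17, 1921 (Fri); Jun 19, 1921 (Sun); Jun 20, 1921 (Mon).
6 of the 8 holidays fall on weekdays; the rest are weekends and were already excluded.
Business days: 17 − 6 = 11.

11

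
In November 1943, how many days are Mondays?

November 1, 1943 is a Monday.
From November 1, 1943 to November 30, 1943 is 30 days inclusive.
30 = 7 × 4 + 2, so there are 4 full weeks plus 2 extra days.
Each full week contributes one Monday: 4 so far.
The 2 extra days are Mon, Tue — 1 of them qualifies.
Total: 4 + 1 = 5.

5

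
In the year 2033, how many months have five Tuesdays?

4

A month has five Tuesdays exactly when Tuesday falls within its first (length − 28) days.
Jan: 31 days, starts Sat → 5 of Sat, Sun, Mon
Feb: 28 days, starts Tue → 5 of (none)
Mar: 31 days, starts Tue → 5 of Tue, Wed, Thu ✓
Apr: 30 days, starts Fri → 5 of Fri, Sat
May: 31 days, starts Sun → 5 of Sun, Mon, Tue ✓
Jun: 30 days, starts Wed → 5 of Wed, Thu
Jul: 31 days, starts Fri → 5 of Fri, Sat, Sun
Aug: 31 days, starts Mon → 5 of Mon, Tue, Wed ✓
Sep: 30 days, starts Thu → 5 of Thu, Fri
Oct: 31 days, starts Sat → 5 of Sat, Sun, Mon
Nov: 30 days, starts Tue → 5 of Tue, Wed ✓
Dec: 31 days, starts Thu → 5 of Thu, Fri, Sat
Months with five Tuesdays: Mar, May, Aug, Nov.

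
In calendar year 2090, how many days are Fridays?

52

1 January 2090 is a Sunday.
From 1 January 2090 to 31 December 2090 is 365 days inclusive.
365 = 7 × 52 + 1, so there are 52 full weeks plus 1 extra day.
Each full week contributes one Friday: 52 so far.
The 1 extra day is Sunday — none qualify.
Total: 52 + 0 = 52.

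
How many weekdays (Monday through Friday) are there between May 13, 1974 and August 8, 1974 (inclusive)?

64

May 13, 1974 is a Monday.
The range spans 88 days (inclusive of both endpoints).
88 = 7 × 12 + 4, so there are 12 full weeks plus 4 extra days.
Each full week contributes 5 weekdays (Mon–Fri): 12 × 5 = 60.
The 4 extra days are Monday, Tuesday, Wednesday, Thursday — 4 of them qualify.
Total: 60 + 4 = 64.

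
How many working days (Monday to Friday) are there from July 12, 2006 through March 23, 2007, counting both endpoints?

183

July 12, 2006 is a Wednesday.
From July 12, 2006 to March 23, 2007 is 255 days inclusive.
255 = 7 × 36 + 3, so there are 36 full weeks plus 3 extra days.
Each full week contributes 5 weekdays (Mon–Fri): 36 × 5 = 180.
The 3 extra days are Wednesday, Thursday, Friday — 3 of them qualify.
Total: 180 + 3 = 183.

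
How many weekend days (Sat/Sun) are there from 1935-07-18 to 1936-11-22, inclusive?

1935-07-18 is a Thursday.
That's 494 days from start to end, counting both.
494 = 7 × 70 + 4, so there are 70 full weeks plus 4 extra days.
Each full week contributes 2 weekend days (Sat, Sun): 70 × 2 = 140.
The 4 extra days are Thu, Fri, Sat, Sun — 2 of them qualify.
Total: 140 + 2 = 142.

142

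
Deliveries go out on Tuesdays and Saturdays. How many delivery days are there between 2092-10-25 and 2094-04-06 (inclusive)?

152

2092-10-25 is a Saturday.
That's 529 days from start to end, counting both.
529 = 7 × 75 + 4, so there are 75 full weeks plus 4 extra days.
Each full week contributes 2 days from the set (Tue, Sat): 75 × 2 = 150.
The 4 extra days are Saturday, Sunday, Monday, Tuesday — 2 of them qualify.
Total: 150 + 2 = 152.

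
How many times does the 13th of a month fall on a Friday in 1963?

The 13th falls on a Friday when the month's 13th has weekday Fri.
Jan 13 is Sun; Feb 13 is Wed; Mar 13 is Wed; Apr 13 is Sat; May 13 is Mon; Jun 13 is Thu; Jul 13 is Sat; Aug 13 is Tue; Sep 13 is Fri ✓; Oct 13 is Sun; Nov 13 is Wed; Dec 13 is Fri ✓.
Friday the 13ths: Sep, Dec.

2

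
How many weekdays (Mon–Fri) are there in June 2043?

22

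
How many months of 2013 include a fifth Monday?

A month has five Mondays exactly when Monday falls within its first (length − 28) days.
Jan: 31 days, starts Tue → 5 of Tue, Wed, Thu
Feb: 28 days, starts Fri → 5 of (none)
Mar: 31 days, starts Fri → 5 of Fri, Sat, Sun
Apr: 30 days, starts Mon → 5 of Mon, Tue ✓
May: 31 days, starts Wed → 5 of Wed, Thu, Fri
Jun: 30 days, starts Sat → 5 of Sat, Sun
Jul: 31 days, starts Mon → 5 of Mon, Tue, Wed ✓
Aug: 31 days, starts Thu → 5 of Thu, Fri, Sat
Sep: 30 days, starts Sun → 5 of Sun, Mon ✓
Oct: 31 days, starts Tue → 5 of Tue, Wed, Thu
Nov: 30 days, starts Fri → 5 of Fri, Sat
Dec: 31 days, starts Sun → 5 of Sun, Mon, Tue ✓
Months with five Mondays: Apr, Jul, Sep, Dec.

4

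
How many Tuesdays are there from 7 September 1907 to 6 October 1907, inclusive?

4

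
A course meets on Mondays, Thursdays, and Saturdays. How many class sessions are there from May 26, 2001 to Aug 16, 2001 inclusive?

May 26, 2001 is a Saturday.
From May 26, 2001 to Aug 16, 2001 is 83 days inclusive.
83 = 7 × 11 + 6, so there are 11 full weeks plus 6 extra days.
Each full week contributes 3 days from the set (Mon, Thu, Sat): 11 × 3 = 33.
The 6 extra days are Sat, Sun, Mon, Tue, Wed, Thu — 3 of them qualify.
Total: 33 + 3 = 36.

36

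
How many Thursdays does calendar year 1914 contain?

53

1914-01-01 is a Thursday.
From 1914-01-01 to 1914-12-31 is 365 days inclusive.
365 = 7 × 52 + 1, so there are 52 full weeks plus 1 extra day.
Each full week contributes one Thursday: 52 so far.
The 1 extra day is Thu — 1 of them qualifies.
Total: 52 + 1 = 53.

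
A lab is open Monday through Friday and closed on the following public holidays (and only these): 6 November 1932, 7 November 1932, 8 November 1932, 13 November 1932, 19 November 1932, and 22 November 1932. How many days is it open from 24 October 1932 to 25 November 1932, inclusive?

24 October 1932 is a Monday.
From 24 October 1932 to 25 November 1932 is 33 days inclusive.
33 = 7 × 4 + 5, so there are 4 full weeks plus 5 extra days.
Each full week contributes 5 weekdays (Mon–Fri): 4 × 5 = 20.
The 5 extra days are Mon, Tue, Wed, Thu, Fri — 5 of them qualify.
Total: 20 + 5 = 25.
Holidays: 6 November 1932 (Sun); 7 November 1932 (Mon); 8 November 1932 (Tue); 13 November 1932 (Sun); 19 November 1932 (Sat); 22 November 1932 (Tue).
3 of the 6 holidays fall on weekdays; the rest are weekends and were already excluded.
Business days: 25 − 3 = 22.

22 working days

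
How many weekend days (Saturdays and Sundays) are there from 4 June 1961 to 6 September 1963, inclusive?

235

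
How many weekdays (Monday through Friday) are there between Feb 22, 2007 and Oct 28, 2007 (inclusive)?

177

Feb 22, 2007 is a Thursday.
The range spans 249 days (inclusive of both endpoints).
249 = 7 × 35 + 4, so there are 35 full weeks plus 4 extra days.
Each full week contributes 5 weekdays (Mon–Fri): 35 × 5 = 175.
The 4 extra days are Thursday, Friday, Saturday, Sunday — 2 of them qualify.
Total: 175 + 2 = 177.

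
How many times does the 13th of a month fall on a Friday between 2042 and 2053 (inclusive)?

Friday-the-13ths by year:
2042: Jun
2043: Feb, Mar, Nov
2044: May
2045: Jan, Oct
2046: Apr, Jul
2047: Sep, Dec
2048: Mar, Nov
2049: Aug
2050: May
2051: Jan, Oct
2052: Sep, Dec
2053: Jun

20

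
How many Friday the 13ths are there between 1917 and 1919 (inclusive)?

5

Friday-the-13ths by year:
1917: Apr, Jul
1918: Sep, Dec
1919: Jun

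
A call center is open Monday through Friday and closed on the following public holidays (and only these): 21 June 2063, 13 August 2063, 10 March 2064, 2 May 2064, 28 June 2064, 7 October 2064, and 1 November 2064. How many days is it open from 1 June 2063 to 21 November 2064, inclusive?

381 working days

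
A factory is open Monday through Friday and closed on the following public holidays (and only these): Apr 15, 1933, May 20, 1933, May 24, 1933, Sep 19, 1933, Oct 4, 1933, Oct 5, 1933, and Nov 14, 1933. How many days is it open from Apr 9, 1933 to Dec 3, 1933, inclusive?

165 business days

Apr 9, 1933 is a Sunday.
The range spans 239 days (inclusive of both endpoints).
239 = 7 × 34 + 1, so there are 34 full weeks plus 1 extra day.
Each full week contributes 5 weekdays (Mon–Fri): 34 × 5 = 170.
The 1 extra day is Sunday — none qualify.
Total: 170 + 0 = 170.
Holidays: Apr 15, 1933 (Sat); May 20, 1933 (Sat); May 24, 1933 (Wed); Sep 19, 1933 (Tue); Oct 4, 1933 (Wed); Oct 5, 1933 (Thu); Nov 14, 1933 (Tue).
5 of the 7 holidays fall on weekdays; the rest are weekends and were already excluded.
Business days: 170 − 5 = 165.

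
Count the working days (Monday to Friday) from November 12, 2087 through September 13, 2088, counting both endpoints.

219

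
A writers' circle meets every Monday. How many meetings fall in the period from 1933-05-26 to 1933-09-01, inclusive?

14

1933-05-26 is a Friday.
From 1933-05-26 to 1933-09-01 is 99 days inclusive.
99 = 7 × 14 + 1, so there are 14 full weeks plus 1 extra day.
Each full week contributes one Monday: 14 so far.
The 1 extra day is Fri — none qualify.
Total: 14 + 0 = 14.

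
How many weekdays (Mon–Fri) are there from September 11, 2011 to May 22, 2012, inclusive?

September 11, 2011 is a Sunday.
From September 11, 2011 to May 22, 2012 is 255 days inclusive.
255 = 7 × 36 + 3, so there are 36 full weeks plus 3 extra days.
Each full week contributes 5 weekdays (Mon–Fri): 36 × 5 = 180.
The 3 extra days are Sunday, Monday, Tuesday — 2 of them qualify.
Total: 180 + 2 = 182.

182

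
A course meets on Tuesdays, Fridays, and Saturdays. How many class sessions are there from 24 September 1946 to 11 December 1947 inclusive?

190

24 September 1946 is a Tuesday.
The range spans 444 days (inclusive of both endpoints).
444 = 7 × 63 + 3, so there are 63 full weeks plus 3 extra days.
Each full week contributes 3 days from the set (Tue, Fri, Sat): 63 × 3 = 189.
The 3 extra days are Tuesday, Wednesday, Thursday — 1 of them qualifies.
Total: 189 + 1 = 190.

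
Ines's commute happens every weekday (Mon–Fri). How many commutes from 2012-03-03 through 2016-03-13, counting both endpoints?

2012-03-03 is a Saturday.
The range spans 1472 days (inclusive of both endpoints).
1472 = 7 × 210 + 2, so there are 210 full weeks plus 2 extra days.
Each full week contributes 5 weekdays (Mon–Fri): 210 × 5 = 1050.
The 2 extra days are Sat, Sun — none qualify.
Total: 1050 + 0 = 1050.

1050 weekdays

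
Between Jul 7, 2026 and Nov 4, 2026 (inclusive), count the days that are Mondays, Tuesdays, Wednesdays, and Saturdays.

70

Jul 7, 2026 is a Tuesday.
From Jul 7, 2026 to Nov 4, 2026 is 121 days inclusive.
121 = 7 × 17 + 2, so there are 17 full weeks plus 2 extra days.
Each full week contributes 4 days from the set (Mon, Tue, Wed, Sat): 17 × 4 = 68.
The 2 extra days are Tuesday, Wednesday — 2 of them qualify.
Total: 68 + 2 = 70.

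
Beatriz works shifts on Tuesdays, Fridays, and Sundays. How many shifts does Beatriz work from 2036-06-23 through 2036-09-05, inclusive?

32

2036-06-23 is a Monday.
That's 75 days from start to end, counting both.
75 = 7 × 10 + 5, so there are 10 full weeks plus 5 extra days.
Each full week contributes 3 days from the set (Tue, Fri, Sun): 10 × 3 = 30.
The 5 extra days are Mon, Tue, Wed, Thu, Fri — 2 of them qualify.
Total: 30 + 2 = 32.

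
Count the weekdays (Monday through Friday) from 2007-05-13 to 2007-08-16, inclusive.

2007-05-13 is a Sunday.
From 2007-05-13 to 2007-08-16 is 96 days inclusive.
96 = 7 × 13 + 5, so there are 13 full weeks plus 5 extra days.
Each full week contributes 5 weekdays (Mon–Fri): 13 × 5 = 65.
The 5 extra days are Sun, Mon, Tue, Wed, Thu — 4 of them qualify.
Total: 65 + 4 = 69.

69 weekdays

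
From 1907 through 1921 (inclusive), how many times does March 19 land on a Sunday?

2

Day of week of March 19 in each year:
1907: Tue, 1908: Thu, 1909: Fri, 1910: Sat, 1911: Sun ✓, 1912: Tue, 1913: Wed, 1914: Thu, 1915: Fri, 1916: Sun ✓, 1917: Mon, 1918: Tue, 1919: Wed, 1920: Fri, 1921: Sat
Sundays: 1911, 1916.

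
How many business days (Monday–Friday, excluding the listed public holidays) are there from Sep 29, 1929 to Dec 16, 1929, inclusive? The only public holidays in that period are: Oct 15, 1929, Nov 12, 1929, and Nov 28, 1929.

Sep 29, 1929 is a Sunday.
The range spans 79 days (inclusive of both endpoints).
79 = 7 × 11 + 2, so there are 11 full weeks plus 2 extra days.
Each full week contributes 5 weekdays (Mon–Fri): 11 × 5 = 55.
The 2 extra days are Sun, Mon — 1 of them qualifies.
Total: 55 + 1 = 56.
Holidays: Oct 15, 1929 (Tue); Nov 12, 1929 (Tue); Nov 28, 1929 (Thu).
All 3 holidays fall on weekdays, so subtract 3.
Business days: 56 − 3 = 53.

53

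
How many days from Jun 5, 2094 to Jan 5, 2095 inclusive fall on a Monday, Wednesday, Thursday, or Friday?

122

Jun 5, 2094 is a Saturday.
From Jun 5, 2094 to Jan 5, 2095 is 215 days inclusive.
215 = 7 × 30 + 5, so there are 30 full weeks plus 5 extra days.
Each full week contributes 4 days from the set (Mon, Wed, Thu, Fri): 30 × 4 = 120.
The 5 extra days are Sat, Sun, Mon, Tue, Wed — 2 of them qualify.
Total: 120 + 2 = 122.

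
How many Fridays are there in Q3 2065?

13

1 July 2065 is a Wednesday.
That's 92 days from start to end, counting both.
92 = 7 × 13 + 1, so there are 13 full weeks plus 1 extra day.
Each full week contributes one Friday: 13 so far.
The 1 extra day is Wednesday — none qualify.
Total: 13 + 0 = 13.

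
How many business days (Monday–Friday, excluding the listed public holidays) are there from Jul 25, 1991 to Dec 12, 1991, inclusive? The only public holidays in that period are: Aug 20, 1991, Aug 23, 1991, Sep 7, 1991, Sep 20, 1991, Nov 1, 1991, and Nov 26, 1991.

Jul 25, 1991 is a Thursday.
The range spans 141 days (inclusive of both endpoints).
141 = 7 × 20 + 1, so there are 20 full weeks plus 1 extra day.
Each full week contributes 5 weekdays (Mon–Fri): 20 × 5 = 100.
The 1 extra day is Thu — 1 of them qualifies.
Total: 100 + 1 = 101.
Holidays: Aug 20, 1991 (Tue); Aug 23, 1991 (Fri); Sep 7, 1991 (Sat); Sep 20, 1991 (Fri); Nov 1, 1991 (Fri); Nov 26, 1991 (Tue).
5 of the 6 holidays fall on weekdays; the rest are weekends and were already excluded.
Business days: 101 − 5 = 96.

96 business days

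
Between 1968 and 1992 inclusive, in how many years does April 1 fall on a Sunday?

Day of week of April 1 in each year:
1968: Mon, 1969: Tue, 1970: Wed, 1971: Thu, 1972: Sat, 1973: Sun ✓, 1974: Mon, 1975: Tue, 1976: Thu, 1977: Fri, 1978: Sat, 1979: Sun ✓, 1980: Tue, 1981: Wed, 1982: Thu, 1983: Fri, 1984: Sun ✓, 1985: Mon, 1986: Tue, 1987: Wed, 1988: Fri, 1989: Sat, 1990: Sun ✓, 1991: Mon, 1992: Wed
Sundays: 1973, 1979, 1984, 1990.

4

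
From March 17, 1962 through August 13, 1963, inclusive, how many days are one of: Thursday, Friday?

March 17, 1962 is a Saturday.
From March 17, 1962 to August 13, 1963 is 515 days inclusive.
515 = 7 × 73 + 4, so there are 73 full weeks plus 4 extra days.
Each full week contributes 2 days from the set (Thu, Fri): 73 × 2 = 146.
The 4 extra days are Sat, Sun, Mon, Tue — none qualify.
Total: 146 + 0 = 146.

146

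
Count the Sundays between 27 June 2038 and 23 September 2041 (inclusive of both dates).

170

27 June 2038 is a Sunday.
That's 1185 days from start to end, counting both.
1185 = 7 × 169 + 2, so there are 169 full weeks plus 2 extra days.
Each full week contributes one Sunday: 169 so far.
The 2 extra days are Sunday, Monday — 1 of them qualifies.
Total: 169 + 1 = 170.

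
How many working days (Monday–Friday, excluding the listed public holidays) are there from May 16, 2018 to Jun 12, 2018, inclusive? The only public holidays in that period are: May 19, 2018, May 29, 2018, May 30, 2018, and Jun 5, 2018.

17 working days

May 16, 2018 is a Wednesday.
From May 16, 2018 to Jun 12, 2018 is 28 days inclusive.
28 = 7 × 4, so the span is exactly 4 full weeks.
Each full week contributes 5 weekdays (Mon–Fri): 4 × 5 = 20.
Holidays: May 19, 2018 (Sat); May 29, 2018 (Tue); May 30, 2018 (Wed); Jun 5, 2018 (Tue).
3 of the 4 holidays fall on weekdays; the rest are weekends and were already excluded.
Business days: 20 − 3 = 17.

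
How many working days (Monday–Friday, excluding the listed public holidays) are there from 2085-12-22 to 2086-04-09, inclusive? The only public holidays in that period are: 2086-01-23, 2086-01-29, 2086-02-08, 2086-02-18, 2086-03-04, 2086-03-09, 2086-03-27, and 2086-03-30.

2085-12-22 is a Saturday.
From 2085-12-22 to 2086-04-09 is 109 days inclusive.
109 = 7 × 15 + 4, so there are 15 full weeks plus 4 extra days.
Each full week contributes 5 weekdays (Mon–Fri): 15 × 5 = 75.
The 4 extra days are Sat, Sun, Mon, Tue — 2 of them qualify.
Total: 75 + 2 = 77.
Holidays: 2086-01-23 (Wed); 2086-01-29 (Tue); 2086-02-08 (Fri); 2086-02-18 (Mon); 2086-03-04 (Mon); 2086-03-09 (Sat); 2086-03-27 (Wed); 2086-03-30 (Sat).
6 of the 8 holidays fall on weekdays; the rest are weekends and were already excluded.
Business days: 77 − 6 = 71.

71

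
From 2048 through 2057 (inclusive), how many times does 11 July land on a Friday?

1

Day of week of July 11 in each year:
2048: Sat, 2049: Sun, 2050: Mon, 2051: Tue, 2052: Thu, 2053: Fri ✓, 2054: Sat, 2055: Sun, 2056: Tue, 2057: Wed
Fridays: 2053.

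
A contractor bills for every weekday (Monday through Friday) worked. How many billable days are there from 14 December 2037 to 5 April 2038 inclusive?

14 December 2037 is a Monday.
That's 113 days from start to end, counting both.
113 = 7 × 16 + 1, so there are 16 full weeks plus 1 extra day.
Each full week contributes 5 weekdays (Mon–Fri): 16 × 5 = 80.
The 1 extra day is Monday — 1 of them qualifies.
Total: 80 + 1 = 81.

81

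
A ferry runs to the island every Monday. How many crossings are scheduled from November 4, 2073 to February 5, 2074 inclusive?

14

November 4, 2073 is a Saturday.
That's 94 days from start to end, counting both.
94 = 7 × 13 + 3, so there are 13 full weeks plus 3 extra days.
Each full week contributes one Monday: 13 so far.
The 3 extra days are Sat, Sun, Mon — 1 of them qualifies.
Total: 13 + 1 = 14.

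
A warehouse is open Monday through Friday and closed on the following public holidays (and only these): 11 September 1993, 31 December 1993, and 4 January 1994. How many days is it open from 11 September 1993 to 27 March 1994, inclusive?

138 business days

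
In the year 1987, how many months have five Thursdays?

5

A month has five Thursdays exactly when Thursday falls within its first (length − 28) days.
Jan: 31 days, starts Thu → 5 of Thu, Fri, Sat ✓
Feb: 28 days, starts Sun → 5 of (none)
Mar: 31 days, starts Sun → 5 of Sun, Mon, Tue
Apr: 30 days, starts Wed → 5 of Wed, Thu ✓
May: 31 days, starts Fri → 5 of Fri, Sat, Sun
Jun: 30 days, starts Mon → 5 of Mon, Tue
Jul: 31 days, starts Wed → 5 of Wed, Thu, Fri ✓
Aug: 31 days, starts Sat → 5 of Sat, Sun, Mon
Sep: 30 days, starts Tue → 5 of Tue, Wed
Oct: 31 days, starts Thu → 5 of Thu, Fri, Sat ✓
Nov: 30 days, starts Sun → 5 of Sun, Mon
Dec: 31 days, starts Tue → 5 of Tue, Wed, Thu ✓
Months with five Thursdays: Jan, Apr, Jul, Oct, Dec.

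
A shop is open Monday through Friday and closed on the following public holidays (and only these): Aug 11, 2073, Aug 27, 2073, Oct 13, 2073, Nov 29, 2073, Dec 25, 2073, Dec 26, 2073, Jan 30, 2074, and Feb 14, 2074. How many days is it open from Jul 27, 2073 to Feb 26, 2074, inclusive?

Jul 27, 2073 is a Thursday.
From Jul 27, 2073 to Feb 26, 2074 is 215 days inclusive.
215 = 7 × 30 + 5, so there are 30 full weeks plus 5 extra days.
Each full week contributes 5 weekdays (Mon–Fri): 30 × 5 = 150.
The 5 extra days are Thursday, Friday, Saturday, Sunday, Monday — 3 of them qualify.
Total: 150 + 3 = 153.
Holidays: Aug 11, 2073 (Fri); Aug 27, 2073 (Sun); Oct 13, 2073 (Fri); Nov 29, 2073 (Wed); Dec 25, 2073 (Mon); Dec 26, 2073 (Tue); Jan 30, 2074 (Tue); Feb 14, 2074 (Wed).
7 of the 8 holidays fall on weekdays; the rest are weekends and were already excluded.
Business days: 153 − 7 = 146.

146 working days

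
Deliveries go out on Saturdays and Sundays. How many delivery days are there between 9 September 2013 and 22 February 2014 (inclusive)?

47

9 September 2013 is a Monday.
That's 167 days from start to end, counting both.
167 = 7 × 23 + 6, so there are 23 full weeks plus 6 extra days.
Each full week contributes 2 days from the set (Sat, Sun): 23 × 2 = 46.
The 6 extra days are Monday, Tuesday, Wednesday, Thursday, Friday, Saturday — 1 of them qualifies.
Total: 46 + 1 = 47.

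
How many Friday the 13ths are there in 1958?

The 13th falls on a Friday when the month's 13th has weekday Fri.
Jan 13 is Mon; Feb 13 is Thu; Mar 13 is Thu; Apr 13 is Sun; May 13 is Tue; Jun 13 is Fri ✓; Jul 13 is Sun; Aug 13 is Wed; Sep 13 is Sat; Oct 13 is Mon; Nov 13 is Thu; Dec 13 is Sat.
Friday the 13ths: Jun.

1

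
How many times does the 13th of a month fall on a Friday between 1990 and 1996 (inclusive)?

Friday-the-13ths by year:
1990: Apr, Jul
1991: Sep, Dec
1992: Mar, Nov
1993: Aug
1994: May
1995: Jan, Oct
1996: Sep, Dec

12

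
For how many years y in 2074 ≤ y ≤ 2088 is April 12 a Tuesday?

Day of week of April 12 in each year:
2074: Thu, 2075: Fri, 2076: Sun, 2077: Mon, 2078: Tue ✓, 2079: Wed, 2080: Fri, 2081: Sat, 2082: Sun, 2083: Mon, 2084: Wed, 2085: Thu, 2086: Fri, 2087: Sat, 2088: Mon
Tuesdays: 2078.

1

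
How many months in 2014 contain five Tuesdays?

4

A month has five Tuesdays exactly when Tuesday falls within its first (length − 28) days.
Jan: 31 days, starts Wed → 5 of Wed, Thu, Fri
Feb: 28 days, starts Sat → 5 of (none)
Mar: 31 days, starts Sat → 5 of Sat, Sun, Mon
Apr: 30 days, starts Tue → 5 of Tue, Wed ✓
May: 31 days, starts Thu → 5 of Thu, Fri, Sat
Jun: 30 days, starts Sun → 5 of Sun, Mon
Jul: 31 days, starts Tue → 5 of Tue, Wed, Thu ✓
Aug: 31 days, starts Fri → 5 of Fri, Sat, Sun
Sep: 30 days, starts Mon → 5 of Mon, Tue ✓
Oct: 31 days, starts Wed → 5 of Wed, Thu, Fri
Nov: 30 days, starts Sat → 5 of Sat, Sun
Dec: 31 days, starts Mon → 5 of Mon, Tue, Wed ✓
Months with five Tuesdays: Apr, Jul, Sep, Dec.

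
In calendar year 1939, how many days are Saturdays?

52

1939-01-01 is a Sunday.
From 1939-01-01 to 1939-12-31 is 365 days inclusive.
365 = 7 × 52 + 1, so there are 52 full weeks plus 1 extra day.
Each full week contributes one Saturday: 52 so far.
The 1 extra day is Sun — none qualify.
Total: 52 + 0 = 52.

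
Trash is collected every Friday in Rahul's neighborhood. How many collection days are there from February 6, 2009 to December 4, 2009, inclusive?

February 6, 2009 is a Friday.
That's 302 days from start to end, counting both.
302 = 7 × 43 + 1, so there are 43 full weeks plus 1 extra day.
Each full week contributes one Friday: 43 so far.
The 1 extra day is Fri — 1 of them qualifies.
Total: 43 + 1 = 44.

44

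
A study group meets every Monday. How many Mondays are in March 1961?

March 1, 1961 is a Wednesday.
That's 31 days from start to end, counting both.
31 = 7 × 4 + 3, so there are 4 full weeks plus 3 extra days.
Each full week contributes one Monday: 4 so far.
The 3 extra days are Wed, Thu, Fri — none qualify.
Total: 4 + 0 = 4.

4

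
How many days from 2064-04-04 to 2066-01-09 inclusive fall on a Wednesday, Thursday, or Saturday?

277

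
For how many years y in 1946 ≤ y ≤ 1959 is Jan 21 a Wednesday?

3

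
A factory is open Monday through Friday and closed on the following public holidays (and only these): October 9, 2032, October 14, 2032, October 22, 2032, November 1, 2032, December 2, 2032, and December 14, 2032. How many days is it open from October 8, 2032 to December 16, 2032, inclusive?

October 8, 2032 is a Friday.
The range spans 70 days (inclusive of both endpoints).
70 = 7 × 10, so the span is exactly 10 full weeks.
Each full week contributes 5 weekdays (Mon–Fri): 10 × 5 = 50.
Holidays: October 9, 2032 (Sat); October 14, 2032 (Thu); October 22, 2032 (Fri); November 1, 2032 (Mon); December 2, 2032 (Thu); December 14, 2032 (Tue).
5 of the 6 holidays fall on weekdays; the rest are weekends and were already excluded.
Business days: 50 − 5 = 45.

45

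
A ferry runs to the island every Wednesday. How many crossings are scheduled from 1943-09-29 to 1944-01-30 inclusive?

18 Wednesdays

1943-09-29 is a Wednesday.
The range spans 124 days (inclusive of both endpoints).
124 = 7 × 17 + 5, so there are 17 full weeks plus 5 extra days.
Each full week contributes one Wednesday: 17 so far.
The 5 extra days are Wed, Thu, Fri, Sat, Sun — 1 of them qualifies.
Total: 17 + 1 = 18.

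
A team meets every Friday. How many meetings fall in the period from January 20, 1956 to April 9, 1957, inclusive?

64 Fridays

January 20, 1956 is a Friday.
The range spans 446 days (inclusive of both endpoints).
446 = 7 × 63 + 5, so there are 63 full weeks plus 5 extra days.
Each full week contributes one Friday: 63 so far.
The 5 extra days are Fri, Sat, Sun, Mon, Tue — 1 of them qualifies.
Total: 63 + 1 = 64.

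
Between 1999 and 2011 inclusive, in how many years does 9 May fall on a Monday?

2

Day of week of May 9 in each year:
1999: Sun, 2000: Tue, 2001: Wed, 2002: Thu, 2003: Fri, 2004: Sun, 2005: Mon ✓, 2006: Tue, 2007: Wed, 2008: Fri, 2009: Sat, 2010: Sun, 2011: Mon ✓
Mondays: 2005, 2011.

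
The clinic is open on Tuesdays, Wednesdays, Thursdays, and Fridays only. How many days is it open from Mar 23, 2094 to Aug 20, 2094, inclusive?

88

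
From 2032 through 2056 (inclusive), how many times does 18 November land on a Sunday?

3

Day of week of November 18 in each year:
2032: Thu, 2033: Fri, 2034: Sat, 2035: Sun ✓, 2036: Tue, 2037: Wed, 2038: Thu, 2039: Fri, 2040: Sun ✓, 2041: Mon, 2042: Tue, 2043: Wed, 2044: Fri, 2045: Sat, 2046: Sun ✓, 2047: Mon, 2048: Wed, 2049: Thu, 2050: Fri, 2051: Sat, 2052: Mon, 2053: Tue, 2054: Wed, 2055: Thu, 2056: Sat
Sundays: 2035, 2040, 2046.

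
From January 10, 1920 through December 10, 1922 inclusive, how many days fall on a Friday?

January 10, 1920 is a Saturday.
The range spans 1066 days (inclusive of both endpoints).
1066 = 7 × 152 + 2, so there are 152 full weeks plus 2 extra days.
Each full week contributes one Friday: 152 so far.
The 2 extra days are Saturday, Sunday — none qualify.
Total: 152 + 0 = 152.

152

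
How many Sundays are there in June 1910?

Jun 1, 1910 is a Wednesday.
From Jun 1, 1910 to Jun 30, 1910 is 30 days inclusive.
30 = 7 × 4 + 2, so there are 4 full weeks plus 2 extra days.
Each full week contributes one Sunday: 4 so far.
The 2 extra days are Wed, Thu — none qualify.
Total: 4 + 0 = 4.

4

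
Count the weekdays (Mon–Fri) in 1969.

January 1, 1969 is a Wednesday.
The range spans 365 days (inclusive of both endpoints).
365 = 7 × 52 + 1, so there are 52 full weeks plus 1 extra day.
Each full week contributes 5 weekdays (Mon–Fri): 52 × 5 = 260.
The 1 extra day is Wednesday — 1 of them qualifies.
Total: 260 + 1 = 261.

261 weekdays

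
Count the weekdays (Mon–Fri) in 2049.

Jan 1, 2049 is a Friday.
From Jan 1, 2049 to Dec 31, 2049 is 365 days inclusive.
365 = 7 × 52 + 1, so there are 52 full weeks plus 1 extra day.
Each full week contributes 5 weekdays (Mon–Fri): 52 × 5 = 260.
The 1 extra day is Friday — 1 of them qualifies.
Total: 260 + 1 = 261.

261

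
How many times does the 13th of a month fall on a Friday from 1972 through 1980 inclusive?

Friday-the-13ths by year:
1972: Oct
1973: Apr, Jul
1974: Sep, Dec
1975: Jun
1976: Feb, Aug
1977: May
1978: Jan, Oct
1979: Apr, Jul
1980: Jun

14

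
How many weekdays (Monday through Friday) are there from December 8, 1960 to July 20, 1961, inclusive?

December 8, 1960 is a Thursday.
From December 8, 1960 to July 20, 1961 is 225 days inclusive.
225 = 7 × 32 + 1, so there are 32 full weeks plus 1 extra day.
Each full week contributes 5 weekdays (Mon–Fri): 32 × 5 = 160.
The 1 extra day is Thu — 1 of them qualifies.
Total: 160 + 1 = 161.

161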